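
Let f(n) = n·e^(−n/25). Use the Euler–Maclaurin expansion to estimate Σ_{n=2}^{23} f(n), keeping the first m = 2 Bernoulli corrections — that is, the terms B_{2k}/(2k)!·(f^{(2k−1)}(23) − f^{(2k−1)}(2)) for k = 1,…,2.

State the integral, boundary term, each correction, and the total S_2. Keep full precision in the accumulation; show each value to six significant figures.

The integral term ∫_2^23 x·e^(−x/25) dx = 144.881.
Boundary: ½(f(2) + f(23)) = ½(1.84623 + 9.16594) = 5.50609.
So far: 150.387.
Order-1 term: 1/12 · (0.0318815 − 0.849267) = -0.0681155.
Running total after k=1: 150.319.
Order-2 term: −1/720 · (0.00132627 − 0.00431280) = 4.14796e-06.

S_2 ≈ 150.319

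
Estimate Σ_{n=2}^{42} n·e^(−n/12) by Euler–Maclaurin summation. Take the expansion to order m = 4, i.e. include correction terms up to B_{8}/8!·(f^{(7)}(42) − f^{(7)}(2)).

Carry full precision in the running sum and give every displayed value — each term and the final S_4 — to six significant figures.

The integral term ∫_2^42 x·e^(−x/12) dx = 122.641.
½[f(2) + f(42)] = ½[1.69296 + 1.26829] = 1.48063.
Integral + boundary = 124.122.
k=1: B_{2}/(2)! × [f^{(1)}(42) − f^{(1)}(2)] = 1/12 × (-0.0754935 − 0.705401) = -0.0650746.
Partial sum through k=1: 124.057.
k=2: B_{4}/(4)! × [f^{(3)}(42) − f^{(3)}(2)] = −1/720 × (-0.000104852 − 0.0166553) = 2.32780e-05.
Partial sum through k=2: 124.057.
k=3: B_{6}/(6)! × [f^{(5)}(42) − f^{(5)}(2)] = 1/30240 × (2.18442e-06 − 0.000197306) = -6.45242e-09.
Partial sum through k=3: 124.057.
k=4: B_{8}/(8)! × [f^{(7)}(42) − f^{(7)}(2)] = −1/1209600 × (3.53956e-08 − 1.93715e-06) = 1.57222e-12.

S_4 ≈ 124.057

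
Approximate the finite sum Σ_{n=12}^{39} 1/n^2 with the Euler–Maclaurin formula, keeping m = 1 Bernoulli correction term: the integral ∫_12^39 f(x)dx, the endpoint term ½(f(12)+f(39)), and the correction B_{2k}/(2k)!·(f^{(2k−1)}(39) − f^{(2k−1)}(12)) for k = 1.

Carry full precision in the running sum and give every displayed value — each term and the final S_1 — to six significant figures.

S_1 ≈ 0.0615869

The integral term ∫_12^39 1/x^2 dx = 0.0576923.
½[f(12) + f(39)] = ½[0.00694444 + 0.000657462] = 0.00380095.
Running total after boundary: 0.0614933.
Order-1 term: 1/12 · (-3.37160e-05 − (-0.00115741)) = 9.36409e-05.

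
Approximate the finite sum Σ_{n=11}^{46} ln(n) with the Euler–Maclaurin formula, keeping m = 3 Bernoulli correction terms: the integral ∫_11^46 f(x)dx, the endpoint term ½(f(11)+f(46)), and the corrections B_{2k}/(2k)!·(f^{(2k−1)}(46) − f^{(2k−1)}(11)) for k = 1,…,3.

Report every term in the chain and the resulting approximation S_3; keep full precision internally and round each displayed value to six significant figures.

∫_11^46 ln(x) dx evaluates to 114.741.
½[f(11) + f(46)] = ½[2.39790 + 3.82864] = 3.11327.
So far: 117.854.
Correction k=1: B_{2}/2! · (f^{(1)}(46) − f^{(1)}(11)) = 1/12 · (0.0217391 − 0.0909091) = -0.00576416.
Partial sum through k=1: 117.848.
Correction k=2: B_{4}/4! · (f^{(3)}(46) − f^{(3)}(11)) = −1/720 · (2.05474e-05 − 0.00150263) = 2.05845e-06.
Partial sum through k=2: 117.848.
Correction k=3: B_{6}/6! · (f^{(5)}(46) − f^{(5)}(11)) = 1/30240 · (1.16526e-07 − 0.000149021) = -4.92409e-09.

S_3 ≈ 117.848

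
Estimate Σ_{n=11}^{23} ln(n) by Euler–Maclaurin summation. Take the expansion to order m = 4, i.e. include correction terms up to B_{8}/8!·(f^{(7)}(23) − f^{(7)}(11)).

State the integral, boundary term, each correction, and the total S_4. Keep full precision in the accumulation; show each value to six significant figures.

S_4 ≈ 36.5023

The integral term ∫_11^23 ln(x) dx = 33.7395.
Endpoint term: (f(11) + f(23))/2 = (2.39790 + 3.13549)/2 = 2.76669.
Integral + boundary = 36.5062.
k=1: B_{2}/(2)! × [f^{(1)}(23) − f^{(1)}(11)] = 1/12 × (0.0434783 − 0.0909091) = -0.00395257.
After k=1: 36.5023.
k=2: B_{4}/(4)! × [f^{(3)}(23) − f^{(3)}(11)] = −1/720 × (0.000164379 − 0.00150263) = 1.85868e-06.
After k=2: 36.5023.
k=3: B_{6}/(6)! × [f^{(5)}(23) − f^{(5)}(11)] = 1/30240 × (3.72883e-06 − 0.000149021) = -4.80464e-09.
After k=3: 36.5023.
k=4: B_{8}/(8)! × [f^{(7)}(23) − f^{(7)}(11)] = −1/1209600 × (2.11465e-07 − 3.69474e-05) = 3.03703e-11.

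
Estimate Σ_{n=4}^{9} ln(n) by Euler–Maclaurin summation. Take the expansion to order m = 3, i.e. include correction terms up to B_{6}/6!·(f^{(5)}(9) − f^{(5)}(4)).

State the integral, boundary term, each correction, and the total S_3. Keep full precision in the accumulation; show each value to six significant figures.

Integral: ∫_4^9 ln(x) dx = 9.22984.
½[f(4) + f(9)] = ½[1.38629 + 2.19722] = 1.79176.
Integral + boundary = 11.0216.
k=1: B_{2}/(2)! × [f^{(1)}(9) − f^{(1)}(4)] = 1/12 × (0.111111 − 0.250000) = -0.0115741.
Partial sum through k=1: 11.0100.
k=2: B_{4}/(4)! × [f^{(3)}(9) − f^{(3)}(4)] = −1/720 × (0.00274348 − 0.0312500) = 3.95924e-05.
Partial sum through k=2: 11.0101.
k=3: B_{6}/(6)! × [f^{(5)}(9) − f^{(5)}(4)] = 1/30240 × (0.000406442 − 0.0234375) = -7.61609e-07.

S_3 ≈ 11.0101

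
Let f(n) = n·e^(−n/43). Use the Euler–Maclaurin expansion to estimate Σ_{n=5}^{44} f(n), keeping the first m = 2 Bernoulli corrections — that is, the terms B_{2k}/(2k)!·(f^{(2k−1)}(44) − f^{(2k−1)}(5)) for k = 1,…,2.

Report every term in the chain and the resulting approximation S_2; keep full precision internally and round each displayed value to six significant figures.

∫_5^44 x·e^(−x/43) dx evaluates to 492.827.
Boundary: ½(f(5) + f(44)) = ½(4.45113 + 15.8146) = 10.1329.
Integral + boundary = 502.960.
Order-1 term: 1/12 · (-0.00835867 − 0.786712) = -0.0662559.
Partial sum through k=1: 502.894.
Order-2 term: −1/720 · (0.000384255 − 0.00138841) = 1.39466e-06.

S_2 ≈ 502.894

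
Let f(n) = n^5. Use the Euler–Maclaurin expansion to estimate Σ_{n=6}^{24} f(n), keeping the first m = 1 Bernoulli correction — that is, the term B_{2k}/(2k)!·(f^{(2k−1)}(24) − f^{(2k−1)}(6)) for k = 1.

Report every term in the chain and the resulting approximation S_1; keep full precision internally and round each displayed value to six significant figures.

The integral term ∫_6^24 x^5 dx = 3.18427e+07.
Endpoint term: (f(6) + f(24))/2 = (7776.00 + 7.96262e+06)/2 = 3.98520e+06.
Integral + boundary = 3.58279e+07.
Correction k=1: B_{2}/2! · (f^{(1)}(24) − f^{(1)}(6)) = 1/12 · (1.65888e+06 − 6480.00) = 137700.

S_1 ≈ 3.59656e+07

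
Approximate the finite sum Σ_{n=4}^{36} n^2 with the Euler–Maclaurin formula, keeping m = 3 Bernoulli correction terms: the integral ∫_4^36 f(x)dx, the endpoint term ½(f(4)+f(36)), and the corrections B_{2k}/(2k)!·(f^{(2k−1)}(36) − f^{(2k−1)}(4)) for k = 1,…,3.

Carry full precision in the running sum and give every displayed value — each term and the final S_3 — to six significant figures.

∫_4^36 x^2 dx evaluates to 15530.7.
Boundary: ½(f(4) + f(36)) = ½(16.0000 + 1296.00) = 656.000.
Running total after boundary: 16186.7.
Correction k=1: B_{2}/2! · (f^{(1)}(36) − f^{(1)}(4)) = 1/12 · (72.0000 − 8.00000) = 5.33333.
Partial sum through k=1: 16192.0.
Correction k=2: B_{4}/4! · (f^{(3)}(36) − f^{(3)}(4)) = −1/720 · (0.00000 − 0.00000) = 0.00000.
Partial sum through k=2: 16192.0.
Correction k=3: B_{6}/6! · (f^{(5)}(36) − f^{(5)}(4)) = 1/30240 · (0.00000 − 0.00000) = 0.00000.

S_3 ≈ 16192.0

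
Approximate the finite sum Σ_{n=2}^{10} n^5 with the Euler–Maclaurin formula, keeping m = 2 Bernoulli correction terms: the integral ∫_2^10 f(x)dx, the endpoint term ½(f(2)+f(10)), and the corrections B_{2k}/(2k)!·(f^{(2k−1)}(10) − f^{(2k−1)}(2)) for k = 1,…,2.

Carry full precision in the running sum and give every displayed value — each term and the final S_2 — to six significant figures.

S_2 ≈ 220824

∫_2^10 x^5 dx evaluates to 166656.
½[f(2) + f(10)] = ½[32.0000 + 100000] = 50016.0.
Integral + boundary = 216672.
k=1: B_{2}/(2)! × [f^{(1)}(10) − f^{(1)}(2)] = 1/12 × (50000.0 − 80.0000) = 4160.00.
Partial sum through k=1: 220832.
k=2: B_{4}/(4)! × [f^{(3)}(10) − f^{(3)}(2)] = −1/720 × (6000.00 − 240.000) = -8.00000.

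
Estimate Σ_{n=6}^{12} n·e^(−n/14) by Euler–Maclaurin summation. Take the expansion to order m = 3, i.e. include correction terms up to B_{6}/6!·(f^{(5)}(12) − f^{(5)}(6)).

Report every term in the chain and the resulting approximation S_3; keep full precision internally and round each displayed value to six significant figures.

S_3 ≈ 32.4058

Integral: ∫_6^12 x·e^(−x/14) dx = 27.9312.
½[f(6) + f(12)] = ½[3.90863 + 5.09247] = 4.50055.
Running total after boundary: 32.4318.
Correction k=1: B_{2}/2! · (f^{(1)}(12) − f^{(1)}(6)) = 1/12 · (0.0606247 − 0.372251) = -0.0259688.
Running total after k=1: 32.4058.
Correction k=2: B_{4}/4! · (f^{(3)}(12) − f^{(3)}(6)) = −1/720 · (0.00463964 − 0.00854658) = 5.42629e-06.
Running total after k=2: 32.4058.
Correction k=3: B_{6}/6! · (f^{(5)}(12) − f^{(5)}(6)) = 1/30240 · (4.57652e-05 − 7.75200e-05) = -1.05009e-09.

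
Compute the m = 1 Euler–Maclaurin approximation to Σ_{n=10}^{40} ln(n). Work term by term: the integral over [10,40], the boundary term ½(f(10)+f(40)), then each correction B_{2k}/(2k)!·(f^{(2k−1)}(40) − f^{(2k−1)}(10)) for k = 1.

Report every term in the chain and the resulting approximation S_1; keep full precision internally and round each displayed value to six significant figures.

S_1 ≈ 97.5188

Integral: ∫_10^40 ln(x) dx = 94.5293.
Boundary: ½(f(10) + f(40)) = ½(2.30259 + 3.68888) = 2.99573.
So far: 97.5251.
k=1: B_{2}/(2)! × [f^{(1)}(40) − f^{(1)}(10)] = 1/12 × (0.0250000 − 0.100000) = -0.00625000.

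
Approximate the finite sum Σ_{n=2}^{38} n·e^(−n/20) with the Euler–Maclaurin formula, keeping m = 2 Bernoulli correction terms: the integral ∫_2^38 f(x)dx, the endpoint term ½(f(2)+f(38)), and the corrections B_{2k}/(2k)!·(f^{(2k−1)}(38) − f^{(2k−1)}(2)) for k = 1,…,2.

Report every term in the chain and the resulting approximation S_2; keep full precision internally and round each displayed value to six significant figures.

The integral term ∫_2^38 x·e^(−x/20) dx = 224.629.
Boundary: ½(f(2) + f(38)) = ½(1.80967 + 5.68361) = 3.74664.
Running total after boundary: 228.376.
k=1: B_{2}/(2)! × [f^{(1)}(38) − f^{(1)}(2)] = 1/12 × (-0.134612 − 0.814354) = -0.0790805.
Partial sum through k=1: 228.296.
k=2: B_{4}/(4)! × [f^{(3)}(38) − f^{(3)}(2)] = −1/720 × (0.000411314 − 0.00656007) = 8.53994e-06.

S_2 ≈ 228.296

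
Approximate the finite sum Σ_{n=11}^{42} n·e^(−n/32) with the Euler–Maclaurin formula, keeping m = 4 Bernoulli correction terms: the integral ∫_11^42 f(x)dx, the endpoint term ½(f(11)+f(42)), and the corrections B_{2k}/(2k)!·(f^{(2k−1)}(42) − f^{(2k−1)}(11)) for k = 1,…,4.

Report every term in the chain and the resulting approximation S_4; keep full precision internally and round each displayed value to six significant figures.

S_4 ≈ 347.898

∫_11^42 x·e^(−x/32) dx evaluates to 338.392.
Boundary: ½(f(11) + f(42)) = ½(7.80017 + 11.3041) = 9.55216.
Integral + boundary = 347.944.
k=1: B_{2}/(2)! × [f^{(1)}(42) − f^{(1)}(11)] = 1/12 × (-0.0841082 − 0.465351) = -0.0457883.
Running total after k=1: 347.898.
k=2: B_{4}/(4)! × [f^{(3)}(42) − f^{(3)}(11)] = −1/720 × (0.000443540 − 0.00183942) = 1.93872e-06.
Running total after k=2: 347.898.
k=3: B_{6}/(6)! × [f^{(5)}(42) − f^{(5)}(11)] = 1/30240 × (9.46500e-07 − 3.14882e-06) = -7.28280e-11.
Running total after k=3: 347.898.
k=4: B_{8}/(8)! × [f^{(7)}(42) − f^{(7)}(11)] = −1/1209600 × (1.42564e-09 − 4.39583e-09) = 2.45551e-15.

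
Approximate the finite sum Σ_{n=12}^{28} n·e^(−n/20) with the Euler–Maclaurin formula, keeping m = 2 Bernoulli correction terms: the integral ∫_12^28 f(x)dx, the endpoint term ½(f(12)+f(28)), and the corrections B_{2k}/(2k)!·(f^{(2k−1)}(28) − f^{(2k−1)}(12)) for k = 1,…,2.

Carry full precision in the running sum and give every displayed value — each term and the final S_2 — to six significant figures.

∫_12^28 x·e^(−x/20) dx evaluates to 114.506.
Boundary: ½(f(12) + f(28)) = ½(6.58574 + 6.90471) = 6.74523.
Running total after boundary: 121.252.
Correction k=1: B_{2}/2! · (f^{(1)}(28) − f^{(1)}(12)) = 1/12 · (-0.0986388 − 0.219525) = -0.0265136.
Partial sum through k=1: 121.225.
Correction k=2: B_{4}/4! · (f^{(3)}(28) − f^{(3)}(12)) = −1/720 · (0.000986388 − 0.00329287) = 3.20345e-06.

S_2 ≈ 121.225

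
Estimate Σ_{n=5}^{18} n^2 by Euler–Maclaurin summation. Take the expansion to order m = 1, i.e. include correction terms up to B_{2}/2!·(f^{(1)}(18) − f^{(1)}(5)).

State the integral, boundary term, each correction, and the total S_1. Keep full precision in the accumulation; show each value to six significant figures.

S_1 ≈ 2079.00

The integral term ∫_5^18 x^2 dx = 1902.33.
½[f(5) + f(18)] = ½[25.0000 + 324.000] = 174.500.
Integral + boundary = 2076.83.
Correction k=1: B_{2}/2! · (f^{(1)}(18) − f^{(1)}(5)) = 1/12 · (36.0000 − 10.0000) = 2.16667.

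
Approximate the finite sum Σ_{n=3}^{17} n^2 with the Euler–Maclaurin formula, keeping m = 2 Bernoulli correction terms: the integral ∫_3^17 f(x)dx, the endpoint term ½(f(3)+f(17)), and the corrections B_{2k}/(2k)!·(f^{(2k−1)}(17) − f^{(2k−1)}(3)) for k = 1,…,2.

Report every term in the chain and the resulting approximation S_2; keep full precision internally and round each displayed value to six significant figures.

The integral term ∫_3^17 x^2 dx = 1628.67.
Endpoint term: (f(3) + f(17))/2 = (9.00000 + 289.000)/2 = 149.000.
Running total after boundary: 1777.67.
Correction k=1: B_{2}/2! · (f^{(1)}(17) − f^{(1)}(3)) = 1/12 · (34.0000 − 6.00000) = 2.33333.
Running total after k=1: 1780.00.
Correction k=2: B_{4}/4! · (f^{(3)}(17) − f^{(3)}(3)) = −1/720 · (0.00000 − 0.00000) = 0.00000.

S_2 ≈ 1780.00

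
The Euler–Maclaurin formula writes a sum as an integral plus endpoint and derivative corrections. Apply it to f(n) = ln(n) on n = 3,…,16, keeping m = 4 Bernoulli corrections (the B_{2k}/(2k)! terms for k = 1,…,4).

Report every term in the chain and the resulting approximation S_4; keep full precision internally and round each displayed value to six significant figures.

S_4 ≈ 29.9787

Integral: ∫_3^16 ln(x) dx = 28.0656.
Endpoint term: (f(3) + f(16))/2 = (1.09861 + 2.77259)/2 = 1.93560.
Integral + boundary = 30.0012.
k=1: B_{2}/(2)! × [f^{(1)}(16) − f^{(1)}(3)] = 1/12 × (0.0625000 − 0.333333) = -0.0225694.
Running total after k=1: 29.9786.
k=2: B_{4}/(4)! × [f^{(3)}(16) − f^{(3)}(3)] = −1/720 × (0.000488281 − 0.0740741) = 0.000102202.
Running total after k=2: 29.9787.
k=3: B_{6}/(6)! × [f^{(5)}(16) − f^{(5)}(3)] = 1/30240 × (2.28882e-05 − 0.0987654) = -3.26530e-06.
Running total after k=3: 29.9787.
k=4: B_{8}/(8)! × [f^{(7)}(16) − f^{(7)}(3)] = −1/1209600 × (2.68221e-06 − 0.329218) = 2.72169e-07.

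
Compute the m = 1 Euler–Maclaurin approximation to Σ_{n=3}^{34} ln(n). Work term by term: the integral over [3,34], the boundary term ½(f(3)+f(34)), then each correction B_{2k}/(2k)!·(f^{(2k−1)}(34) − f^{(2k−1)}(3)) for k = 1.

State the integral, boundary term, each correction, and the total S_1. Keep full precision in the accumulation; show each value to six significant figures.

S_1 ≈ 87.8876

Integral: ∫_3^34 ln(x) dx = 85.6004.
½[f(3) + f(34)] = ½[1.09861 + 3.52636] = 2.31249.
Running total after boundary: 87.9129.
k=1: B_{2}/(2)! × [f^{(1)}(34) − f^{(1)}(3)] = 1/12 × (0.0294118 − 0.333333) = -0.0253268.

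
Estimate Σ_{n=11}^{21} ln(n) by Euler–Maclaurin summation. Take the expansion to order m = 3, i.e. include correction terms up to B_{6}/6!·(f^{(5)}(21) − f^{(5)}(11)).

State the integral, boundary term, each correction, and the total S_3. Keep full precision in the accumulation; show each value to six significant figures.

S_3 ≈ 30.2757

The integral term ∫_11^21 ln(x) dx = 27.5581.
½[f(11) + f(21)] = ½[2.39790 + 3.04452] = 2.72121.
Integral + boundary = 30.2793.
Order-1 term: 1/12 · (0.0476190 − 0.0909091) = -0.00360750.
Partial sum through k=1: 30.2757.
Order-2 term: −1/720 · (0.000215959 − 0.00150263) = 1.78704e-06.
Partial sum through k=2: 30.2757.
Order-3 term: 1/30240 · (5.87645e-06 − 0.000149021) = -4.73362e-09.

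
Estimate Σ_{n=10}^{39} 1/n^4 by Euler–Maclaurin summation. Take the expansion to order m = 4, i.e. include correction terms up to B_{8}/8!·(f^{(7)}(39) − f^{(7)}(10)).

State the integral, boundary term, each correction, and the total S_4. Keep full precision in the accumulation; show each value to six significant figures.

S_4 ≈ 0.000381243

Integral: ∫_10^39 1/x^4 dx = 0.000327714.
Boundary: ½(f(10) + f(39)) = ½(0.000100000 + 4.32257e-07) = 5.02161e-05.
So far: 0.000377930.
Order-1 term: 1/12 · (-4.43340e-08 − (-4.00000e-05)) = 3.32964e-06.
Running total after k=1: 0.000381260.
Order-2 term: −1/720 · (-8.74438e-10 − (-1.20000e-05)) = -1.66655e-08.
Running total after k=2: 0.000381243.
Order-3 term: 1/30240 · (-3.21950e-11 − (-6.72000e-06)) = 2.22221e-10.
Running total after k=3: 0.000381243.
Order-4 term: −1/1209600 · (-1.90503e-12 − (-6.04800e-06)) = -5.00000e-12.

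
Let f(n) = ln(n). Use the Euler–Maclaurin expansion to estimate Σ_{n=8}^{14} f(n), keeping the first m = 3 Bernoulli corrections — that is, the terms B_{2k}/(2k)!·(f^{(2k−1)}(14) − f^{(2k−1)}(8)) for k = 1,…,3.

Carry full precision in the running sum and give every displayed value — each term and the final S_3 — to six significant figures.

The integral term ∫_8^14 ln(x) dx = 14.3113.
Boundary: ½(f(8) + f(14)) = ½(2.07944 + 2.63906) = 2.35925.
Integral + boundary = 16.6705.
Order-1 term: 1/12 · (0.0714286 − 0.125000) = -0.00446429.
After k=1: 16.6661.
Order-2 term: −1/720 · (0.000728863 − 0.00390625) = 4.41304e-06.
After k=2: 16.6661.
Order-3 term: 1/30240 · (4.46243e-05 − 0.000732422) = -2.27446e-08.

S_3 ≈ 16.6661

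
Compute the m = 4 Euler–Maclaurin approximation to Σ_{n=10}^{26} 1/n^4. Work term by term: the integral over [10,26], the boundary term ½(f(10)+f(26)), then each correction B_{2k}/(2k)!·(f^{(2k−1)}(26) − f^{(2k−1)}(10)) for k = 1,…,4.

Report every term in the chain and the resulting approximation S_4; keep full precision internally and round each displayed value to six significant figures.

S_4 ≈ 0.000368751

Integral: ∫_10^26 1/x^4 dx = 0.000314368.
Boundary: ½(f(10) + f(26)) = ½(0.000100000 + 2.18830e-06) = 5.10941e-05.
Integral + boundary = 0.000365462.
Order-1 term: 1/12 · (-3.36661e-07 − (-4.00000e-05)) = 3.30528e-06.
Partial sum through k=1: 0.000368768.
Order-2 term: −1/720 · (-1.49406e-08 − (-1.20000e-05)) = -1.66459e-08.
Partial sum through k=2: 0.000368751.
Order-3 term: 1/30240 · (-1.23768e-09 − (-6.72000e-06)) = 2.22181e-10.
Partial sum through k=3: 0.000368751.
Order-4 term: −1/1209600 · (-1.64780e-10 − (-6.04800e-06)) = -4.99986e-12.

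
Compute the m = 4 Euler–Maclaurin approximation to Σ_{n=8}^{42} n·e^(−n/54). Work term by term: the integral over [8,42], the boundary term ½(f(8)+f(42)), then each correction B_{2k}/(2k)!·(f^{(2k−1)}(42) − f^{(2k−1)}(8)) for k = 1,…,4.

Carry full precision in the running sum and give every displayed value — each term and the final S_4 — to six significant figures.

Integral: ∫_8^42 x·e^(−x/54) dx = 505.328.
Boundary: ½(f(8) + f(42)) = ½(6.89843 + 19.2959) = 13.0972.
So far: 518.425.
k=1: B_{2}/(2)! × [f^{(1)}(42) − f^{(1)}(8)] = 1/12 × (0.102095 − 0.734555) = -0.0527050.
After k=1: 518.373.
k=2: B_{4}/(4)! × [f^{(3)}(42) − f^{(3)}(8)] = −1/720 × (0.000350119 − 0.000843334) = 6.85021e-07.
After k=2: 518.373.
k=3: B_{6}/(6)! × [f^{(5)}(42) − f^{(5)}(8)] = 1/30240 × (2.28130e-07 − 4.92031e-07) = -8.72691e-12.
After k=3: 518.373.
k=4: B_{8}/(8)! × [f^{(7)}(42) − f^{(7)}(8)] = −1/1209600 × (1.15292e-10 − 2.38290e-10) = 1.01685e-16.

S_4 ≈ 518.373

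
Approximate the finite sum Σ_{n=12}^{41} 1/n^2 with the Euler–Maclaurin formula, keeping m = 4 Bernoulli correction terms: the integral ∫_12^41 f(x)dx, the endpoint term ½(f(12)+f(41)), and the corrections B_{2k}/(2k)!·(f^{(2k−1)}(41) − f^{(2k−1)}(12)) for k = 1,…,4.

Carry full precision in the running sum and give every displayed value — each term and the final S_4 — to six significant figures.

S_4 ≈ 0.0628067

∫_12^41 1/x^2 dx evaluates to 0.0589431.
Boundary: ½(f(12) + f(41)) = ½(0.00694444 + 0.000594884) = 0.00376966.
Integral + boundary = 0.0627128.
Order-1 term: 1/12 · (-2.90187e-05 − (-0.00115741)) = 9.40324e-05.
Running total after k=1: 0.0628068.
Order-2 term: −1/720 · (-2.07153e-07 − (-9.64506e-05)) = -1.33671e-07.
Running total after k=2: 0.0628067.
Order-3 term: 1/30240 · (-3.69697e-09 − (-2.00939e-05)) = 6.64358e-10.
Running total after k=3: 0.0628067.
Order-4 term: −1/1209600 · (-1.23159e-10 − (-7.81429e-06)) = -6.46012e-12.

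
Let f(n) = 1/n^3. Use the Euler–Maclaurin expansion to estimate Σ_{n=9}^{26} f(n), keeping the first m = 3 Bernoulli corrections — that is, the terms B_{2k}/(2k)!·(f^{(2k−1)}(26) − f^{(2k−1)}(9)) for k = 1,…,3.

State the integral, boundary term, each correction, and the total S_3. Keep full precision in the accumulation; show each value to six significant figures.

S_3 ≈ 0.00618492

The integral term ∫_9^26 1/x^3 dx = 0.00543319.
½[f(9) + f(26)] = ½[0.00137174 + 5.68958e-05] = 0.000714319.
Running total after boundary: 0.00614751.
k=1: B_{2}/(2)! × [f^{(1)}(26) − f^{(1)}(9)] = 1/12 × (-6.56490e-06 − (-0.000457247)) = 3.75569e-05.
Partial sum through k=1: 0.00618507.
k=2: B_{4}/(4)! × [f^{(3)}(26) − f^{(3)}(9)] = −1/720 × (-1.94228e-07 − (-0.000112901)) = -1.56537e-07.
Partial sum through k=2: 0.00618491.
k=3: B_{6}/(6)! × [f^{(5)}(26) − f^{(5)}(9)] = 1/30240 × (-1.20674e-08 − (-5.85410e-05)) = 1.93548e-09.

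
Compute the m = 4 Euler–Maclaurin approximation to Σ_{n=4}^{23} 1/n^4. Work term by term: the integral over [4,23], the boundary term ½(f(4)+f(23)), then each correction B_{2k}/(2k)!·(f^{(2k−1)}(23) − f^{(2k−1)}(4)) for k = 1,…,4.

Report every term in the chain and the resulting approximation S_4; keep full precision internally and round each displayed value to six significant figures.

S_4 ≈ 0.00745187

The integral term ∫_4^23 1/x^4 dx = 0.00518094.
Boundary: ½(f(4) + f(23)) = ½(0.00390625 + 3.57346e-06) = 0.00195491.
So far: 0.00713585.
Order-1 term: 1/12 · (-6.21471e-07 − (-0.00390625)) = 0.000325469.
Running total after k=1: 0.00746132.
Order-2 term: −1/720 · (-3.52441e-08 − (-0.00732422)) = -1.01725e-05.
Running total after k=2: 0.00745115.
Order-3 term: 1/30240 · (-3.73094e-09 − (-0.0256348)) = 8.47710e-07.
Running total after k=3: 0.00745199.
Order-4 term: −1/1209600 · (-6.34754e-10 − (-0.144196)) = -1.19209e-07.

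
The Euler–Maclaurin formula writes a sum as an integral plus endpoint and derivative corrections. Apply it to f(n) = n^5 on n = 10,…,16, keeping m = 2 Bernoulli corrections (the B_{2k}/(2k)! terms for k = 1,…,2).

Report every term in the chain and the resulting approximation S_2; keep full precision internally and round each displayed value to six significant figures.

S_2 ≈ 3.22695e+06

The integral term ∫_10^16 x^5 dx = 2.62954e+06.
½[f(10) + f(16)] = ½[100000 + 1.04858e+06] = 574288.
Running total after boundary: 3.20382e+06.
Correction k=1: B_{2}/2! · (f^{(1)}(16) − f^{(1)}(10)) = 1/12 · (327680 − 50000.0) = 23140.0.
Running total after k=1: 3.22696e+06.
Correction k=2: B_{4}/4! · (f^{(3)}(16) − f^{(3)}(10)) = −1/720 · (15360.0 − 6000.00) = -13.0000.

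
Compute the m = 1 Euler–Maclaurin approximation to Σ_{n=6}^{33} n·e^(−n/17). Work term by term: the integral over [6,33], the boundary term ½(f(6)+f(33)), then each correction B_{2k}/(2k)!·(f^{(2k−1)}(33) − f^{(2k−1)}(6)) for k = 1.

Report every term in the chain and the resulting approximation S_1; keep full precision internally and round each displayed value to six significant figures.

∫_6^33 x·e^(−x/17) dx evaluates to 152.719.
Endpoint term: (f(6) + f(33))/2 = (4.21571 + 4.73665)/2 = 4.47618.
Integral + boundary = 157.195.
Order-1 term: 1/12 · (-0.135092 − 0.454636) = -0.0491439.

S_1 ≈ 157.146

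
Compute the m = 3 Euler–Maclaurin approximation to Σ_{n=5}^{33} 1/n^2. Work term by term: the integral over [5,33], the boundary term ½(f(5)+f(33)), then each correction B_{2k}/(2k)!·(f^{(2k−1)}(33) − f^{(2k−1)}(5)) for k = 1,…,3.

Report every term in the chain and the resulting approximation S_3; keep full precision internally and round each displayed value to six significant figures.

Integral: ∫_5^33 1/x^2 dx = 0.169697.
Boundary: ½(f(5) + f(33)) = ½(0.0400000 + 0.000918274) = 0.0204591.
Integral + boundary = 0.190156.
k=1: B_{2}/(2)! × [f^{(1)}(33) − f^{(1)}(5)] = 1/12 × (-5.56529e-05 − (-0.0160000)) = 0.00132870.
Partial sum through k=1: 0.191485.
k=2: B_{4}/(4)! × [f^{(3)}(33) − f^{(3)}(5)] = −1/720 × (-6.13256e-07 − (-0.00768000)) = -1.06658e-05.
Partial sum through k=2: 0.191474.
k=3: B_{6}/(6)! × [f^{(5)}(33) − f^{(5)}(5)] = 1/30240 × (-1.68941e-08 − (-0.00921600)) = 3.04761e-07.

S_3 ≈ 0.191474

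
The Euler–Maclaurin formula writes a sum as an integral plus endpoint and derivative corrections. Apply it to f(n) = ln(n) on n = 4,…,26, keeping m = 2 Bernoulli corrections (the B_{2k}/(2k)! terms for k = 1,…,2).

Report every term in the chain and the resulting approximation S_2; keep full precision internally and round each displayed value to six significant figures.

S_2 ≈ 59.4699

∫_4^26 ln(x) dx evaluates to 57.1653.
Endpoint term: (f(4) + f(26))/2 = (1.38629 + 3.25810)/2 = 2.32220.
Running total after boundary: 59.4875.
k=1: B_{2}/(2)! × [f^{(1)}(26) − f^{(1)}(4)] = 1/12 × (0.0384615 − 0.250000) = -0.0176282.
Running total after k=1: 59.4699.
k=2: B_{4}/(4)! × [f^{(3)}(26) − f^{(3)}(4)] = −1/720 × (0.000113792 − 0.0312500) = 4.32447e-05.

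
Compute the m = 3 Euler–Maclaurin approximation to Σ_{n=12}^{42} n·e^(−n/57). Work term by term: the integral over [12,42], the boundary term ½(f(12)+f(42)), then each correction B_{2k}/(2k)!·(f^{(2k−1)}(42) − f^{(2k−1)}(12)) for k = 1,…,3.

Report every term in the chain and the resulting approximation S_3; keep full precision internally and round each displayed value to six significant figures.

S_3 ≈ 500.350

Integral: ∫_12^42 x·e^(−x/57) dx = 485.481.
Boundary: ½(f(12) + f(42)) = ½(9.72189 + 20.1022) = 14.9120.
So far: 500.393.
Correction k=1: B_{2}/2! · (f^{(1)}(42) − f^{(1)}(12)) = 1/12 · (0.125953 − 0.639598) = -0.0428037.
Running total after k=1: 500.350.
Correction k=2: B_{4}/4! · (f^{(3)}(42) − f^{(3)}(12)) = −1/720 · (0.000333395 − 0.000695572) = 5.03024e-07.
Running total after k=2: 500.350.
Correction k=3: B_{6}/6! · (f^{(5)}(42) − f^{(5)}(12)) = 1/30240 · (1.93297e-07 − 3.67585e-07) = -5.76349e-12.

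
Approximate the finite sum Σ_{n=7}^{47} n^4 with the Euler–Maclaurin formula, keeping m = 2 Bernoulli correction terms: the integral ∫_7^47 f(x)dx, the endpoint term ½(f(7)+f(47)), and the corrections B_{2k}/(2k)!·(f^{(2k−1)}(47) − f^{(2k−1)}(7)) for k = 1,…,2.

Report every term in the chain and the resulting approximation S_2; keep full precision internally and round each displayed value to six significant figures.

∫_7^47 x^4 dx evaluates to 4.58656e+07.
½[f(7) + f(47)] = ½[2401.00 + 4.87968e+06] = 2.44104e+06.
Integral + boundary = 4.83067e+07.
k=1: B_{2}/(2)! × [f^{(1)}(47) − f^{(1)}(7)] = 1/12 × (415292 − 1372.00) = 34493.3.
Running total after k=1: 4.83412e+07.
k=2: B_{4}/(4)! × [f^{(3)}(47) − f^{(3)}(7)] = −1/720 × (1128.00 − 168.000) = -1.33333.

S_2 ≈ 4.83412e+07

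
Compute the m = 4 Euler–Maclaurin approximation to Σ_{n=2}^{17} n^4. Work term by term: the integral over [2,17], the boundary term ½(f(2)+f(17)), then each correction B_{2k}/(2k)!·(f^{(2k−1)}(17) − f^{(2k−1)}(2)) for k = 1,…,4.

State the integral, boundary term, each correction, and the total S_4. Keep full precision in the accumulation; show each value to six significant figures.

S_4 ≈ 327368

∫_2^17 x^4 dx evaluates to 283965.
Boundary: ½(f(2) + f(17)) = ½(16.0000 + 83521.0) = 41768.5.
Running total after boundary: 325734.
Order-1 term: 1/12 · (19652.0 − 32.0000) = 1635.00.
Partial sum through k=1: 327368.
Order-2 term: −1/720 · (408.000 − 48.0000) = -0.500000.
Partial sum through k=2: 327368.
Order-3 term: 1/30240 · (0.00000 − 0.00000) = 0.00000.
Partial sum through k=3: 327368.
Order-4 term: −1/1209600 · (0.00000 − 0.00000) = 0.00000.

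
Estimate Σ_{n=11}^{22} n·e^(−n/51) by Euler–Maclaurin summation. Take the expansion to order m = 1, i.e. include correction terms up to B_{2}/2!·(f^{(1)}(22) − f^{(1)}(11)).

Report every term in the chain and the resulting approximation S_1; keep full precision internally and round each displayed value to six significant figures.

Integral: ∫_11^22 x·e^(−x/51) dx = 130.011.
Endpoint term: (f(11) + f(22))/2 = (8.86587 + 14.2916)/2 = 11.5787.
Integral + boundary = 141.590.
Order-1 term: 1/12 · (0.369390 − 0.632148) = -0.0218965.

S_1 ≈ 141.568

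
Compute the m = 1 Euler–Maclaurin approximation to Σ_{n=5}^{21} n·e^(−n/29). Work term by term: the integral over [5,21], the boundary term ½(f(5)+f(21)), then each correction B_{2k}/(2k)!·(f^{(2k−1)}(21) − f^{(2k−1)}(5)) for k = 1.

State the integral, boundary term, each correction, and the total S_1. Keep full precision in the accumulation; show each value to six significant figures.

Integral: ∫_5^21 x·e^(−x/29) dx = 126.972.
½[f(5) + f(21)] = ½[4.20815 + 10.1796] = 7.19387.
So far: 134.166.
k=1: B_{2}/(2)! × [f^{(1)}(21) − f^{(1)}(5)] = 1/12 × (0.133722 − 0.696522) = -0.0469000.

S_1 ≈ 134.119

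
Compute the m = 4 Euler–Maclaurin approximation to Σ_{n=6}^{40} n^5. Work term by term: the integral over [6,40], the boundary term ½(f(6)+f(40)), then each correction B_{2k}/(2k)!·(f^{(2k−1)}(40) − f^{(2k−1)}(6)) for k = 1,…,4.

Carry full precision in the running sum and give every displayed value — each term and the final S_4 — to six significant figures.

Integral: ∫_6^40 x^5 dx = 6.82659e+08.
Boundary: ½(f(6) + f(40)) = ½(7776.00 + 1.02400e+08) = 5.12039e+07.
Integral + boundary = 7.33863e+08.
k=1: B_{2}/(2)! × [f^{(1)}(40) − f^{(1)}(6)] = 1/12 × (1.28000e+07 − 6480.00) = 1.06613e+06.
Partial sum through k=1: 7.34929e+08.
k=2: B_{4}/(4)! × [f^{(3)}(40) − f^{(3)}(6)] = −1/720 × (96000.0 − 2160.00) = -130.333.
Partial sum through k=2: 7.34929e+08.
k=3: B_{6}/(6)! × [f^{(5)}(40) − f^{(5)}(6)] = 1/30240 × (120.000 − 120.000) = 0.00000.
Partial sum through k=3: 7.34929e+08.
k=4: B_{8}/(8)! × [f^{(7)}(40) − f^{(7)}(6)] = −1/1209600 × (0.00000 − 0.00000) = 0.00000.

S_4 ≈ 7.34929e+08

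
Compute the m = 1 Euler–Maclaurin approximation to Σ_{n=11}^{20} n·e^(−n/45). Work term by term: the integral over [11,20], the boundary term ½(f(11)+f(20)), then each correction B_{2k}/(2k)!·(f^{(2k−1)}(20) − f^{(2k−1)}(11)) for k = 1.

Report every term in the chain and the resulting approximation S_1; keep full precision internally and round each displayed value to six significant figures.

∫_11^20 x·e^(−x/45) dx evaluates to 98.0589.
½[f(11) + f(20)] = ½[8.61453 + 12.8236] = 10.7191.
Integral + boundary = 108.778.
Correction k=1: B_{2}/2! · (f^{(1)}(20) − f^{(1)}(11)) = 1/12 · (0.356211 − 0.591705) = -0.0196245.

S_1 ≈ 108.758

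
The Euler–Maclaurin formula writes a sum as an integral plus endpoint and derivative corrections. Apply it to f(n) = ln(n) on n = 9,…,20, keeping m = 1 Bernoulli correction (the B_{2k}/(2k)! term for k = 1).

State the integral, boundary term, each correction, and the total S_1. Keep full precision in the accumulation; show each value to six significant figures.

S_1 ≈ 31.7310

Integral: ∫_9^20 ln(x) dx = 29.1396.
Boundary: ½(f(9) + f(20)) = ½(2.19722 + 2.99573) = 2.59648.
So far: 31.7361.
Correction k=1: B_{2}/2! · (f^{(1)}(20) − f^{(1)}(9)) = 1/12 · (0.0500000 − 0.111111) = -0.00509259.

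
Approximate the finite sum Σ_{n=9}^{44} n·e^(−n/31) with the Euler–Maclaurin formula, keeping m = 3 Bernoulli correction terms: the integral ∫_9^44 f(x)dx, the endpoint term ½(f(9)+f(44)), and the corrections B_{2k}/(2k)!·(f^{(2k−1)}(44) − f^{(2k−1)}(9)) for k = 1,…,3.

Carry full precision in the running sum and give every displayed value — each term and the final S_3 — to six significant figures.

S_3 ≈ 373.834

The integral term ∫_9^44 x·e^(−x/31) dx = 365.200.
Endpoint term: (f(9) + f(44))/2 = (6.73220 + 10.6423)/2 = 8.68724.
Integral + boundary = 373.887.
Order-1 term: 1/12 · (-0.101429 − 0.530854) = -0.0526903.
Running total after k=1: 373.834.
Order-2 term: −1/720 · (0.000397826 − 0.00210916) = 2.37685e-06.
Running total after k=2: 373.834.
Order-3 term: 1/30240 · (9.37770e-07 − 3.81469e-06) = -9.51361e-11.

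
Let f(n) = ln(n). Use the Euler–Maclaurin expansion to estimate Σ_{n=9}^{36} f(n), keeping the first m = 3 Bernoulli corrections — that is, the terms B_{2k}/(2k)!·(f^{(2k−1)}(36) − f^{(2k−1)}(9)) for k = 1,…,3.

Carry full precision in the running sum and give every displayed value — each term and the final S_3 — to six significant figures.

Integral: ∫_9^36 ln(x) dx = 82.2317.
Endpoint term: (f(9) + f(36))/2 = (2.19722 + 3.58352)/2 = 2.89037.
Running total after boundary: 85.1220.
k=1: B_{2}/(2)! × [f^{(1)}(36) − f^{(1)}(9)] = 1/12 × (0.0277778 − 0.111111) = -0.00694444.
Running total after k=1: 85.1151.
k=2: B_{4}/(4)! × [f^{(3)}(36) − f^{(3)}(9)] = −1/720 × (4.28669e-05 − 0.00274348) = 3.75086e-06.
Running total after k=2: 85.1151.
k=3: B_{6}/(6)! × [f^{(5)}(36) − f^{(5)}(9)] = 1/30240 × (3.96916e-07 − 0.000406442) = -1.34274e-08.

S_3 ≈ 85.1151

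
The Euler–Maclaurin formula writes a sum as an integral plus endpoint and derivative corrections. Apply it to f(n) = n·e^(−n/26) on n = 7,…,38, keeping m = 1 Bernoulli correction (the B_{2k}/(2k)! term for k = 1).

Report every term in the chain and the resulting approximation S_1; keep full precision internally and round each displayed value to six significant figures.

The integral term ∫_7^38 x·e^(−x/26) dx = 269.637.
Boundary: ½(f(7) + f(38)) = ½(5.34777 + 8.81141) = 7.07959.
Integral + boundary = 276.716.
Order-1 term: 1/12 · (-0.107021 − 0.558284) = -0.0554421.

S_1 ≈ 276.661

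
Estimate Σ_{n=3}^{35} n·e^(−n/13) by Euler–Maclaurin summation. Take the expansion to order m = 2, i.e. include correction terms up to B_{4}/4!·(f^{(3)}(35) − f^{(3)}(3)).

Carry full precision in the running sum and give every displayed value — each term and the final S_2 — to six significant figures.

S_2 ≈ 125.191

Integral: ∫_3^35 x·e^(−x/13) dx = 122.876.
½[f(3) + f(35)] = ½[2.38177 + 2.37036] = 2.37606.
Integral + boundary = 125.252.
Order-1 term: 1/12 · (-0.114611 − 0.610710) = -0.0604434.
After k=1: 125.191.
Order-2 term: −1/720 · (0.000123304 − 0.0130092) = 1.78971e-05.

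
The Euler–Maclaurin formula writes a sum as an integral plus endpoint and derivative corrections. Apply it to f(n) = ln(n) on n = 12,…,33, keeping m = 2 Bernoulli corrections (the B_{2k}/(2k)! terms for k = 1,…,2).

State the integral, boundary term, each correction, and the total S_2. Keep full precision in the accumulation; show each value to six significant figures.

S_2 ≈ 67.5522

∫_12^33 ln(x) dx evaluates to 64.5659.
Endpoint term: (f(12) + f(33))/2 = (2.48491 + 3.49651)/2 = 2.99071.
Running total after boundary: 67.5566.
k=1: B_{2}/(2)! × [f^{(1)}(33) − f^{(1)}(12)] = 1/12 × (0.0303030 − 0.0833333) = -0.00441919.
Partial sum through k=1: 67.5522.
k=2: B_{4}/(4)! × [f^{(3)}(33) − f^{(3)}(12)] = −1/720 × (5.56529e-05 − 0.00115741) = 1.53021e-06.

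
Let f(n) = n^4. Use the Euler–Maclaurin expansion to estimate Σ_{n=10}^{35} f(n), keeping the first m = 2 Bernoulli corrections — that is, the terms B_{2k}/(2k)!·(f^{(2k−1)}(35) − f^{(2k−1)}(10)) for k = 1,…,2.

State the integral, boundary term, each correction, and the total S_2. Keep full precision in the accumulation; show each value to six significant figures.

∫_10^35 x^4 dx evaluates to 1.04844e+07.
½[f(10) + f(35)] = ½[10000.0 + 1.50062e+06] = 755312.
Integral + boundary = 1.12397e+07.
Correction k=1: B_{2}/2! · (f^{(1)}(35) − f^{(1)}(10)) = 1/12 · (171500 − 4000.00) = 13958.3.
After k=1: 1.12536e+07.
Correction k=2: B_{4}/4! · (f^{(3)}(35) − f^{(3)}(10)) = −1/720 · (840.000 − 240.000) = -0.833333.

S_2 ≈ 1.12536e+07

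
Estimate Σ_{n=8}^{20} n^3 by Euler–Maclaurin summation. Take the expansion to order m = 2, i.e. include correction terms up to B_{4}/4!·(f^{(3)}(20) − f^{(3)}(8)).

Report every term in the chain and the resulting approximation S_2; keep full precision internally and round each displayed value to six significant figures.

∫_8^20 x^3 dx evaluates to 38976.0.
½[f(8) + f(20)] = ½[512.000 + 8000.00] = 4256.00.
Integral + boundary = 43232.0.
Order-1 term: 1/12 · (1200.00 − 192.000) = 84.0000.
Running total after k=1: 43316.0.
Order-2 term: −1/720 · (6.00000 − 6.00000) = 0.00000.

S_2 ≈ 43316.0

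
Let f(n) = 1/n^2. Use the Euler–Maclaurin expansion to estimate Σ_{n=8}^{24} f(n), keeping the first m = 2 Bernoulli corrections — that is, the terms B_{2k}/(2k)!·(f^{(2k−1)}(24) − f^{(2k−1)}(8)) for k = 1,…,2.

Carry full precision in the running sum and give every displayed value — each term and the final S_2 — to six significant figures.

S_2 ≈ 0.0923263

The integral term ∫_8^24 1/x^2 dx = 0.0833333.
½[f(8) + f(24)] = ½[0.0156250 + 0.00173611] = 0.00868056.
Integral + boundary = 0.0920139.
k=1: B_{2}/(2)! × [f^{(1)}(24) − f^{(1)}(8)] = 1/12 × (-0.000144676 − (-0.00390625)) = 0.000313465.
Running total after k=1: 0.0923274.
k=2: B_{4}/(4)! × [f^{(3)}(24) − f^{(3)}(8)] = −1/720 × (-3.01408e-06 − (-0.000732422)) = -1.01307e-06.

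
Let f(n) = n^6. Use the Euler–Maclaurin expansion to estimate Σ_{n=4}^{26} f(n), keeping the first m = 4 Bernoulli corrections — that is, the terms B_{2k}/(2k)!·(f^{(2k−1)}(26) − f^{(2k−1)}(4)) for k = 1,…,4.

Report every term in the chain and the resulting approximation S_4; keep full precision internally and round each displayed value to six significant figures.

S_4 ≈ 1.30780e+09

∫_4^26 x^6 dx evaluates to 1.14740e+09.
½[f(4) + f(26)] = ½[4096.00 + 3.08916e+08] = 1.54460e+08.
Running total after boundary: 1.30186e+09.
k=1: B_{2}/(2)! × [f^{(1)}(26) − f^{(1)}(4)] = 1/12 × (7.12883e+07 − 6144.00) = 5.94018e+06.
Running total after k=1: 1.30780e+09.
k=2: B_{4}/(4)! × [f^{(3)}(26) − f^{(3)}(4)] = −1/720 × (2.10912e+06 − 7680.00) = -2918.67.
Running total after k=2: 1.30780e+09.
k=3: B_{6}/(6)! × [f^{(5)}(26) − f^{(5)}(4)] = 1/30240 × (18720.0 − 2880.00) = 0.523810.
Running total after k=3: 1.30780e+09.
k=4: B_{8}/(8)! × [f^{(7)}(26) − f^{(7)}(4)] = −1/1209600 × (0.00000 − 0.00000) = 0.00000.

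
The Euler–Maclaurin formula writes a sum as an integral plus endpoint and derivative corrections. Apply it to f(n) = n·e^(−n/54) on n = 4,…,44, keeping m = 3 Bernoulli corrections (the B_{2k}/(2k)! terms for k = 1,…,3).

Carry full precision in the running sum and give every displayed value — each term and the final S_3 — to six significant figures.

S_3 ≈ 577.035

The integral term ∫_4^44 x·e^(−x/54) dx = 565.503.
Boundary: ½(f(4) + f(44)) = ½(3.71441 + 19.4797) = 11.5971.
Integral + boundary = 577.100.
k=1: B_{2}/(2)! × [f^{(1)}(44) − f^{(1)}(4)] = 1/12 × (0.0819854 − 0.859818) = -0.0648193.
Running total after k=1: 577.035.
k=2: B_{4}/(4)! × [f^{(3)}(44) − f^{(3)}(4)] = −1/720 × (0.000331765 − 0.000931764) = 8.33331e-07.
Running total after k=2: 577.035.
k=3: B_{6}/(6)! × [f^{(5)}(44) − f^{(5)}(4)] = 1/30240 × (2.17906e-07 − 5.37951e-07) = -1.05835e-11.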